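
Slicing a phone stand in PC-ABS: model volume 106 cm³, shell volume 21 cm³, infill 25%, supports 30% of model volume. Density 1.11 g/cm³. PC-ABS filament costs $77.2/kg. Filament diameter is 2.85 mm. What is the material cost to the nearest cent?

Volume inside the shell = 106 − 21, so 85 cm³.
Infill deposited = 0.25 × 85, so 21.25 cm³.
Support = 0.30 × 106 = 31.8 cm³.
Total printed volume = 21 + 21.25 + 31.8, so 74.05 cm³.
Mass = 74.05 × 1.11, so 82.1955 g.
Cost = 82.1955 g / 1000 × $77.2/kg = $6.35.

$6.35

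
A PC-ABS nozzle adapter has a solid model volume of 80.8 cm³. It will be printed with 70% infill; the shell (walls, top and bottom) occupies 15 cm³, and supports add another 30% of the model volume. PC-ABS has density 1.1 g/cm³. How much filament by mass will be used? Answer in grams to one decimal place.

Infill region: 80.8 − 15 → 65.8 cm³.
Infill volume = 0.70 × 65.8 = 46.06 cm³.
Support = 0.30 × 80.8, so 24.24 cm³.
Total printed volume = 15 + 46.06 + 24.24, so 85.3 cm³.
Mass = 85.3 × 1.1, so 93.83 g.

93.8 g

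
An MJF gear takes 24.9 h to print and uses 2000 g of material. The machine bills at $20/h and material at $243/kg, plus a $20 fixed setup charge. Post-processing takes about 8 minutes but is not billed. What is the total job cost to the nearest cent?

$1004.00

Machine-time cost = 20 × 24.9, so $498.00.
Material cost: 243 × 2000/1000 → $486.00.
Total = 498.00 + 486.00 + 20 = $1004.00.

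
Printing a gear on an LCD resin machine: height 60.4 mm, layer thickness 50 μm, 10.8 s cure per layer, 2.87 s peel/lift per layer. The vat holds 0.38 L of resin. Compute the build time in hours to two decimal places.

Layers = ⌈60.4/0.05⌉ = 1208.
Cycle time: 10.8 + 2.87 → 13.67 s.
Total = 1208 × 13.67 = 16513.36 s = 4.59 hours.

4.59 hours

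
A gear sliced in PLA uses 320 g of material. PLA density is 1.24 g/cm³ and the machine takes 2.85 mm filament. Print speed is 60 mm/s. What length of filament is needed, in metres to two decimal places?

40.45 m

Volume = 320 g / 1.24 g·cm⁻³ = 258.0645 cm³ = 258064.5 mm³.
A = π r² = π × 1.425² = 6.3794 mm².
Length = 258064.5 / 6.3794 = 40452.79 mm = 40.45 m.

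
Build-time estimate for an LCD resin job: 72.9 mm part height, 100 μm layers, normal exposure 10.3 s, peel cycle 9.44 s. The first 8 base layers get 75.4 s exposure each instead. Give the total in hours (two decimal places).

4.14 hours

Number of layers: 72.9 / 0.1 → 729 (rounded up).
Burn-in layers: 8 × (75.4 + 9.44) → 678.72 s.
Remaining layers = 721 × (10.3 + 9.44), so 14232.54 s.
Total = 678.72 + 14232.54 = 14911.26 s = 4.14 hours.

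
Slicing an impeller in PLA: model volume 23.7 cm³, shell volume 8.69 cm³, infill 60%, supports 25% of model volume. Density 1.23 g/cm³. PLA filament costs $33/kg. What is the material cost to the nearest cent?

Volume inside the shell = 23.7 − 8.69 = 15.01 cm³.
Infill volume = 0.60 × 15.01 = 9.006 cm³.
Support = 0.25 × 23.7, so 5.925 cm³.
Total extruded = 8.69 + 9.006 + 5.925, so 23.621 cm³.
Mass = 23.621 × 1.23, so 29.05383 g.
Cost = 29.05383 g / 1000 × $33/kg = $0.96.

$0.96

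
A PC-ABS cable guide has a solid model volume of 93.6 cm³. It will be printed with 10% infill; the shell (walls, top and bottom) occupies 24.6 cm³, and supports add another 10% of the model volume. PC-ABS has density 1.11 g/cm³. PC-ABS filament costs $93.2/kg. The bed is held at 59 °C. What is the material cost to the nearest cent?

Interior volume = 93.6 − 24.6 = 69 cm³.
Infill volume = 0.10 × 69, so 6.9 cm³.
Support = 0.10 × 93.6, so 9.36 cm³.
Total printed volume = 24.6 + 6.9 + 9.36 = 40.86 cm³.
Mass = 40.86 × 1.11 = 45.3546 g.
At $93.2/kg: 45.3546/1000 × 93.2 = $4.23.

$4.23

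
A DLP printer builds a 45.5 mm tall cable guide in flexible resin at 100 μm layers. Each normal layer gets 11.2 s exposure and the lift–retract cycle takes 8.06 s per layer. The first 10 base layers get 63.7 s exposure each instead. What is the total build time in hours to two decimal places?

Layer count = ceil(45.5 / 0.1) = 455.
Bottom layers = 10 × (63.7 + 8.06) = 717.6 s.
Regular layers = 445 × (11.2 + 8.06), so 8570.7 s.
Sum: 717.6 + 8570.7 = 9288.3 s → 2.58 hours.

2.58 hours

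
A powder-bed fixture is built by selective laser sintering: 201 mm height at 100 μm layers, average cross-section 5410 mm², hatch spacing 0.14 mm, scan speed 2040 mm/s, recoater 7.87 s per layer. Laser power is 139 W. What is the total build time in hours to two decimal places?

14.97 hours

Number of layers: 201 / 0.1 → 2010 (rounded up).
Per-layer scan distance: 5410 / 0.14 → 38642.9 mm.
Laser time per layer = 38642.9 / 2040, so 18.9426 s.
Time per layer = 18.9426 + 7.87 = 26.8126 s.
Total: 2010 × 26.8126 s = 53893.326 s → 14.97 hours.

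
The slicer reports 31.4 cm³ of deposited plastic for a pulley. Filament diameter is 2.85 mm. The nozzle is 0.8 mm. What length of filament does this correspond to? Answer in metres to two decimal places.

Filament cross-section = π × (2.85/2)² = 6.3794 mm².
Length = 31.4 cm³ / 6.3794 mm² = 31400 / 6.3794 = 4922.09 mm = 4.92 m.

4.92 m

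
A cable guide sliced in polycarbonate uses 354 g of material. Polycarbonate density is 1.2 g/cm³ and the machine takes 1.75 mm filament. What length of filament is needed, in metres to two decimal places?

122.65 m

Volume = 354 g / 1.2 g·cm⁻³ = 295 cm³ = 295000 mm³.
Cross-section of 1.75 mm filament: π·(1.75/2)² = 2.4053 mm².
Length = 295000 / 2.4053 = 122645.82 mm = 122.65 m.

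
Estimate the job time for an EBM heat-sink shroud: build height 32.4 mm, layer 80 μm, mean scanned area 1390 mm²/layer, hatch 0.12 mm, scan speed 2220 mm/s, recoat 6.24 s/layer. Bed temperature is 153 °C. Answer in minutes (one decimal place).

Layer count = ceil(32.4 / 0.08) = 405.
Scan path per layer = 1390 / 0.12 = 11583.3 mm.
Beam time per layer: 11583.3 / 2220 → 5.2177 s.
Time per layer = 5.2177 + 6.24, so 11.4577 s.
Build time = 405 × 11.4577 = 4640.3685 s = 77.3 minutes.

77.3 minutes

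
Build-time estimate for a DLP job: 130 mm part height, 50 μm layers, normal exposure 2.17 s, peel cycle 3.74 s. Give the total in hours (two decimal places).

4.27 hours

Number of layers: 130 / 0.05 → 2600 (rounded up).
Each layer takes = 2.17 + 3.74, so 5.91 s.
Total = 2600 × 5.91 = 15366 s = 4.27 hours.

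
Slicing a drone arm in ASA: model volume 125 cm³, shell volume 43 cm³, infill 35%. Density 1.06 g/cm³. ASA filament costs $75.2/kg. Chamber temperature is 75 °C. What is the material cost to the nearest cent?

$5.72

Infill region = 125 − 43, so 82 cm³.
Infill volume: 0.35 × 82 → 28.7 cm³.
Deposited volume = 43 + 28.7, so 71.7 cm³.
Mass = 71.7 × 1.06, so 76.002 g.
Cost = 76.002 g / 1000 × $75.2/kg = $5.72.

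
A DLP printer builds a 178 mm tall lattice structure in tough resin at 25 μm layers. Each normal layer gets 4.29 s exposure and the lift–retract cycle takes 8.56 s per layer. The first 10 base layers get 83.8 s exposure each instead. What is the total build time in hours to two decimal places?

25.64 hours

Number of layers: 178 / 0.025 → 7120 (rounded up).
Base layers: 10 × (83.8 + 8.56) → 923.6 s.
Normal layers = 7110 × (4.29 + 8.56), so 91363.5 s.
Total = 923.6 + 91363.5 = 92287.1 s = 25.64 hours.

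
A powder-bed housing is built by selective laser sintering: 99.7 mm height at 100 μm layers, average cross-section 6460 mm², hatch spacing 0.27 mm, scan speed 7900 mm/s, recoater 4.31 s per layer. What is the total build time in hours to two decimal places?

Number of layers: 99.7 / 0.1 → 997 (rounded up).
Hatch length per layer: 6460 / 0.27 → 23925.9 mm.
Scan time per layer = 23925.9 / 7900 = 3.0286 s.
Layer cycle: 3.0286 + 4.31 → 7.3386 s.
997 layers × 7.3386 s/layer = 7316.5842 s, i.e. 2.03 hours.

2.03 hours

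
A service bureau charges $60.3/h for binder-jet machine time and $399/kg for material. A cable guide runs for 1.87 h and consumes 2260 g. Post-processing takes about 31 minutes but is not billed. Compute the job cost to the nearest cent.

Machine-time cost = 60.3 × 1.87 = $112.761.
Feedstock cost = 399 × 2260/1000 = $901.74.
Total = 112.761 + 901.74 = 1014.501 ≈ $1014.50.

$1014.50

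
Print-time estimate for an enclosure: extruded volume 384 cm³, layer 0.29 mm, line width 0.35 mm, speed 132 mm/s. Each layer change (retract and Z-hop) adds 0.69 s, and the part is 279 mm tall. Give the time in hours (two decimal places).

Line area = 0.29 × 0.35, so 0.1015 mm².
Toolpath length = 384 cm³ / 0.1015 mm² = 384000 / 0.1015 = 3783251.2 mm.
Time extruding = 3783251.2 / 132 = 28661 s.
Layers = ⌈279/0.29⌉ = 963.
Z-hop total: 963 × 0.69 → 664.47 s.
Altogether 28661 + 664.47 = 29325.47 s, i.e. 8.15 hours.

8.15 hours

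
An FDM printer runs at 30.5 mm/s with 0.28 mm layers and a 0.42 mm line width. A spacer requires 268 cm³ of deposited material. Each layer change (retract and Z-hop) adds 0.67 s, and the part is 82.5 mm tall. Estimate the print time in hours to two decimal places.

20.81 hours

Extrusion cross-section = 0.28 × 0.42 = 0.1176 mm².
Total extruded path = 268000/0.1176 = 2278911.6 mm.
Extrusion time = 2278911.6 / 30.5 = 74718.4 s.
Layer count = ceil(82.5 / 0.28) = 295.
Non-print overhead = 295 × 0.67 = 197.65 s.
Altogether 74718.4 + 197.65 = 74916.05 s, i.e. 20.81 hours.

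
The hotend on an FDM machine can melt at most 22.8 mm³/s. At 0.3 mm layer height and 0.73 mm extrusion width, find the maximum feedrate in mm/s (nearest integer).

104 mm/s

Extrusion cross-section = 0.3 × 0.73 = 0.219 mm².
Max speed = 22.8 / 0.219 = 104.11 ≈ 104 mm/s.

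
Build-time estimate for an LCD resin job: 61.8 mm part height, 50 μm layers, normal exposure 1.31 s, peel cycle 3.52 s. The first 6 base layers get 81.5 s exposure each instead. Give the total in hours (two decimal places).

1.79 hours

Number of layers: 61.8 / 0.05 → 1236 (rounded up).
Base layers = 6 × (81.5 + 3.52) = 510.12 s.
Normal layers = 1230 × (1.31 + 3.52), so 5940.9 s.
Sum: 510.12 + 5940.9 = 6451.02 s → 1.79 hours.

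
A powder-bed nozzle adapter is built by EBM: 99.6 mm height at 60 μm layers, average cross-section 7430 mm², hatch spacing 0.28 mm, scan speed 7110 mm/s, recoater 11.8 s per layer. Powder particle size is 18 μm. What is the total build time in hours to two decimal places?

Layer count = ceil(99.6 / 0.06) = 1660.
Per-layer scan distance = 7430 / 0.28, so 26535.7 mm.
Scan time per layer = 26535.7 / 7110 = 3.7322 s.
Per-layer time = 3.7322 + 11.8, so 15.5322 s.
Total: 1660 × 15.5322 s = 25783.452 s → 7.16 hours.

7.16 hours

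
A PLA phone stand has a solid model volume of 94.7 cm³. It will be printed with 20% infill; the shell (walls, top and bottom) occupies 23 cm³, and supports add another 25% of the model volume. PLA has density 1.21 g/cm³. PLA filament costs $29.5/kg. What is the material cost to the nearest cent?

Infill region: 94.7 − 23 → 71.7 cm³.
Infill deposited: 0.20 × 71.7 → 14.34 cm³.
Support: 0.25 × 94.7 → 23.675 cm³.
Total printed volume = 23 + 14.34 + 23.675 = 61.015 cm³.
Mass = 61.015 × 1.21 = 73.82815 g.
Cost = 73.82815 g / 1000 × $29.5/kg = $2.18.

$2.18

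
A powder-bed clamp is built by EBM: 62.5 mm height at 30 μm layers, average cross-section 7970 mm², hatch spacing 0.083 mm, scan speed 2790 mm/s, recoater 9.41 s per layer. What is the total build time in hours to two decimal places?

25.37 hours

Layer count = ceil(62.5 / 0.03) = 2084.
Scan path per layer = 7970 / 0.083 = 96024.1 mm.
Per-layer scan time = 96024.1 / 2790, so 34.4172 s.
Layer cycle = 34.4172 + 9.41, so 43.8272 s.
Total: 2084 × 43.8272 s = 91335.8848 s → 25.37 hours.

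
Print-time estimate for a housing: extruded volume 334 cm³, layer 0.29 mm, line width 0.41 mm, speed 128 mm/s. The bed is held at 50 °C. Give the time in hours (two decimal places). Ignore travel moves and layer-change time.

Bead cross-section = 0.29 × 0.41, so 0.1189 mm².
Path length: 334000 mm³ / 0.1189 mm² → 2809083.3 mm.
Extrusion time: 2809083.3 / 128 → 21946 s.
That's 21946 s → 6.10 hours.

6.10 hours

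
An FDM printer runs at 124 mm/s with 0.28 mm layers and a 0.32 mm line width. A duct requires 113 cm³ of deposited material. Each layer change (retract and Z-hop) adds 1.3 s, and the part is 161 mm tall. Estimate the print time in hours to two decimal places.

3.03 hours

Line area = 0.28 × 0.32, so 0.0896 mm².
Path length: 113000 mm³ / 0.0896 mm² → 1261160.7 mm.
Extrusion time = 1261160.7 / 124, so 10170.7 s.
Layers = ⌈161/0.28⌉ = 575.
Layer-change overhead = 575 × 1.3, so 747.5 s.
Total = 10170.7 + 747.5 = 10918.2 s = 3.03 hours.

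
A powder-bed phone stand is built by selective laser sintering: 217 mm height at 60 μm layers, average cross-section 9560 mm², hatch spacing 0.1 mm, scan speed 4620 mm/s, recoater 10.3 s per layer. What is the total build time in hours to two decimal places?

31.14 hours

Number of layers: 217 / 0.06 → 3617 (rounded up).
Scan path per layer = 9560 / 0.1, so 95600 mm.
Laser time per layer = 95600 / 4620, so 20.6926 s.
Layer cycle: 20.6926 + 10.3 → 30.9926 s.
3617 layers × 30.9926 s/layer = 112100.2342 s, i.e. 31.14 hours.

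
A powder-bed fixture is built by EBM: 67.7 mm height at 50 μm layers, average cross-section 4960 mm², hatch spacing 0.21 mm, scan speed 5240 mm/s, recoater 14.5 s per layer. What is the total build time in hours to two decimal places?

Number of layers: 67.7 / 0.05 → 1354 (rounded up).
Hatch length per layer = 4960 / 0.21 = 23619 mm.
Scan time per layer: 23619 / 5240 → 4.5074 s.
Time per layer = 4.5074 + 14.5, so 19.0074 s.
Build time = 1354 × 19.0074 = 25736.0196 s = 7.15 hours.

7.15 hours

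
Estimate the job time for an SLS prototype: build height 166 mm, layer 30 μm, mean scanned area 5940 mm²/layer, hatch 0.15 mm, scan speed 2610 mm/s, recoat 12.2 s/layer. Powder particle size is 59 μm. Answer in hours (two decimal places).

Number of layers: 166 / 0.03 → 5534 (rounded up).
Scan path per layer = 5940 / 0.15 = 39600 mm.
Scan time per layer: 39600 / 2610 → 15.1724 s.
Layer cycle = 15.1724 + 12.2 = 27.3724 s.
Build time = 5534 × 27.3724 = 151478.8616 s = 42.08 hours.

42.08 hours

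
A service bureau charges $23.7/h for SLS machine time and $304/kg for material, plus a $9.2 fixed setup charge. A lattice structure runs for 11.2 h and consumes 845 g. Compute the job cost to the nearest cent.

Machine-time cost = 23.7 × 11.2, so $265.44.
Material cost = 304 × 845/1000 = $256.88.
Adding setup: 265.44 + 256.88 + 9.2 → $531.52.

$531.52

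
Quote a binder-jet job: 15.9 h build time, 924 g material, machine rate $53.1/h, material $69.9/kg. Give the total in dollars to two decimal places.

Machine cost: 53.1 × 15.9 → $844.29.
Material cost: 69.9 × 924/1000 → $64.5876.
Total = 844.29 + 64.5876 = 908.8776 ≈ $908.88.

$908.88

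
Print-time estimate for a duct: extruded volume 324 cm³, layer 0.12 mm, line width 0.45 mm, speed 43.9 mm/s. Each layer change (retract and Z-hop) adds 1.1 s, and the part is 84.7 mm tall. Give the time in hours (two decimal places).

Extrusion cross-section = 0.12 × 0.45, so 0.054 mm².
Path length: 324000 mm³ / 0.054 mm² → 6000000 mm.
Print-move time = 6000000 / 43.9, so 136674.3 s.
Number of layers: 84.7 / 0.12 → 706 (rounded up).
Layer-change overhead = 706 × 1.1 = 776.6 s.
Total = 136674.3 + 776.6 = 137450.9 s = 38.18 hours.

38.18 hours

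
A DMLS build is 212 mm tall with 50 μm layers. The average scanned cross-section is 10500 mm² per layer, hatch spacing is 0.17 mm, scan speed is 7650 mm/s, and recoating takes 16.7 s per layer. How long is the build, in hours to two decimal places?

29.18 hours

Layer count = ceil(212 / 0.05) = 4240.
Hatch length per layer = 10500 / 0.17, so 61764.7 mm.
Scan time per layer = 61764.7 / 7650 = 8.0738 s.
Per-layer time: 8.0738 + 16.7 → 24.7738 s.
Total: 4240 × 24.7738 s = 105040.912 s → 29.18 hours.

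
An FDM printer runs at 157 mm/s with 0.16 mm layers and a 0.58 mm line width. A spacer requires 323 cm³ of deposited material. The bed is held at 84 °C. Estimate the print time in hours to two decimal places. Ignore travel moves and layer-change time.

6.16 hours

Bead cross-section = 0.16 × 0.58 = 0.0928 mm².
Toolpath length = 323 cm³ / 0.0928 mm² = 323000 / 0.0928 = 3480603.4 mm.
Extrusion time = 3480603.4 / 157, so 22169.4 s.
22169.4 s = 6.16 hours.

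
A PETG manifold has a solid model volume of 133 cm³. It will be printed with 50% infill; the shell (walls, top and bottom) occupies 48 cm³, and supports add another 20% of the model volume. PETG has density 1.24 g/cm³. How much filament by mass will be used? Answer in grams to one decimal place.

Infill region: 133 − 48 → 85 cm³.
Deposited infill = 0.50 × 85, so 42.5 cm³.
Support = 0.20 × 133 = 26.6 cm³.
Total printed volume = 48 + 42.5 + 26.6, so 117.1 cm³.
Mass = 117.1 × 1.24, so 145.204 g.

145.2 g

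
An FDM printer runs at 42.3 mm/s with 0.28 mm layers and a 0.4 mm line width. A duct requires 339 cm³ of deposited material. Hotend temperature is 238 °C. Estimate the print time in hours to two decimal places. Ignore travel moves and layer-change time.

19.88 hours

Extrusion cross-section: 0.28 × 0.4 → 0.112 mm².
Total extruded path = 339000/0.112 = 3026785.7 mm.
Print-move time = 3026785.7 / 42.3 = 71555.2 s.
That's 71555.2 s → 19.88 hours.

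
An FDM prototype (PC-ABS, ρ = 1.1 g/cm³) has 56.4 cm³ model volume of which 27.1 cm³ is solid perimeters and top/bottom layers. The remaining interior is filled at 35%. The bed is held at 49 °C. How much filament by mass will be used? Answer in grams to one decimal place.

41.1 g

Infill region = 56.4 − 27.1, so 29.3 cm³.
Infill volume: 0.35 × 29.3 → 10.255 cm³.
Total printed volume: 27.1 + 10.255 → 37.355 cm³.
Mass: 37.355 × 1.1 → 41.0905 g.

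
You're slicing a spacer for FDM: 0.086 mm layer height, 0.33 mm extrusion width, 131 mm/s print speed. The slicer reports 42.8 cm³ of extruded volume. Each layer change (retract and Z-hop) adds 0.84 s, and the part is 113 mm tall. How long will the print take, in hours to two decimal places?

Extrusion cross-section = 0.086 × 0.33 = 0.02838 mm².
Total extruded path = 42800/0.02838 = 1508104.3 mm.
Time extruding: 1508104.3 / 131 → 11512.2 s.
Layers = ⌈113/0.086⌉ = 1314.
Layer-change overhead: 1314 × 0.84 → 1103.76 s.
Total = 11512.2 + 1103.76 = 12615.96 s = 3.50 hours.

3.50 hours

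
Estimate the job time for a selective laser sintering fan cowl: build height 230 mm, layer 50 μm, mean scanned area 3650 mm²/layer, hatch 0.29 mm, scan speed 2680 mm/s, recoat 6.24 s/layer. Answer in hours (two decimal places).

13.97 hours

Layer count = ceil(230 / 0.05) = 4600.
Scan path per layer = 3650 / 0.29, so 12586.2 mm.
Per-layer scan time: 12586.2 / 2680 → 4.6963 s.
Layer cycle: 4.6963 + 6.24 → 10.9363 s.
4600 layers × 10.9363 s/layer = 50306.98 s, i.e. 13.97 hours.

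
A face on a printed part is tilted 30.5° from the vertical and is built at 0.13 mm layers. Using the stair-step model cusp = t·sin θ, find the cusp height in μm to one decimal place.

66.0 μm

Cusp = layer height × sin(30.5°) = 0.13 × 0.5075 = 0.065975 mm = 66.0 μm.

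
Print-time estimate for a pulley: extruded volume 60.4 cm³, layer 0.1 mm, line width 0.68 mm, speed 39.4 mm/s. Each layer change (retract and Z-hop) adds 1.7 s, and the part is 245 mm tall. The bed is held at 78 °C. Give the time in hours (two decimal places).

7.42 hours

Line area = 0.1 × 0.68 = 0.068 mm².
Path length: 60400 mm³ / 0.068 mm² → 888235.3 mm.
Extrusion time = 888235.3 / 39.4, so 22544 s.
Layer count = ceil(245 / 0.1) = 2450.
Non-print overhead: 2450 × 1.7 → 4165 s.
Total = 22544 + 4165 = 26709 s = 7.42 hours.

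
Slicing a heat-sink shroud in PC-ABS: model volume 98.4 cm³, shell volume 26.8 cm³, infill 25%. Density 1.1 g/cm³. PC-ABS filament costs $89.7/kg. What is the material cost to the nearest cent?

Infill region = 98.4 − 26.8 = 71.6 cm³.
Infill volume = 0.25 × 71.6 = 17.9 cm³.
Deposited volume = 26.8 + 17.9, so 44.7 cm³.
Mass = 44.7 × 1.1 = 49.17 g.
At $89.7/kg: 49.17/1000 × 89.7 = $4.41.

$4.41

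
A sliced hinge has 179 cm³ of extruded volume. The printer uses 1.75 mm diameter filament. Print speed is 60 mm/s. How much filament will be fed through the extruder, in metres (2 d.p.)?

74.42 m

Cross-section of 1.75 mm filament: π·(1.75/2)² = 2.4053 mm².
Length = 179 cm³ / 2.4053 mm² = 179000 / 2.4053 = 74418.99 mm = 74.42 m.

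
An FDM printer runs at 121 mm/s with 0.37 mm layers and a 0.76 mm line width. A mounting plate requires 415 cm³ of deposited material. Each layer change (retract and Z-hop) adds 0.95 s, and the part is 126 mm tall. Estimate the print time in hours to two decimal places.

3.48 hours

Bead cross-section = 0.37 × 0.76, so 0.2812 mm².
Total extruded path = 415000/0.2812 = 1475817.9 mm.
Extrusion time = 1475817.9 / 121, so 12196.8 s.
Layer count = ceil(126 / 0.37) = 341.
Non-print overhead: 341 × 0.95 → 323.95 s.
Altogether 12196.8 + 323.95 = 12520.75 s, i.e. 3.48 hours.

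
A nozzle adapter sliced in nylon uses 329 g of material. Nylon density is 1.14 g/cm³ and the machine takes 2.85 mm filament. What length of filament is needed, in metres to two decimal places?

Extruded volume: 329/1.14 = 288.5965 cm³ (288596.5 mm³).
A = π r² = π × 1.425² = 6.3794 mm².
Length = 288596.5 / 6.3794 = 45238.82 mm = 45.24 m.

45.24 m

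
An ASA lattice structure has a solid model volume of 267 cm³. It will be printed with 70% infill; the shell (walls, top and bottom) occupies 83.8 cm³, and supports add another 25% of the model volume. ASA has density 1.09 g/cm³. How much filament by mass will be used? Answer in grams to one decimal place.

Volume inside the shell = 267 − 83.8 = 183.2 cm³.
Deposited infill = 0.70 × 183.2, so 128.24 cm³.
Support: 0.25 × 267 → 66.75 cm³.
Deposited volume = 83.8 + 128.24 + 66.75 = 278.79 cm³.
Mass = 278.79 × 1.09, so 303.8811 g.

303.9 g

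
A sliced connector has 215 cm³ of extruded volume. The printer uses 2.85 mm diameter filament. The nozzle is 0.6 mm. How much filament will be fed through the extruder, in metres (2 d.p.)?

33.70 m

A = π r² = π × 1.425² = 6.3794 mm².
Length = 215 cm³ / 6.3794 mm² = 215000 / 6.3794 = 33702.23 mm = 33.70 m.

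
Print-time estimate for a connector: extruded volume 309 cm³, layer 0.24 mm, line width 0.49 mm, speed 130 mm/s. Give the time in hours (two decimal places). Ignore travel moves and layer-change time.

5.61 hours

Line area: 0.24 × 0.49 → 0.1176 mm².
Toolpath length = 309 cm³ / 0.1176 mm² = 309000 / 0.1176 = 2627551 mm.
Time extruding: 2627551 / 130 → 20211.9 s.
In the requested units: 20211.9 s = 5.61 hours.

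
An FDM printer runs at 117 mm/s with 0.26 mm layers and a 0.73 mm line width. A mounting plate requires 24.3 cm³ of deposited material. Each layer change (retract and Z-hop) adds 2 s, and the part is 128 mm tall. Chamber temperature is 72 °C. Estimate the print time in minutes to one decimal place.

34.7 minutes

Extrusion cross-section = 0.26 × 0.73 = 0.1898 mm².
Total extruded path = 24300/0.1898 = 128029.5 mm.
Print-move time = 128029.5 / 117 = 1094.3 s.
Layers = ⌈128/0.26⌉ = 493.
Layer-change overhead = 493 × 2, so 986 s.
Altogether 1094.3 + 986 = 2080.3 s, i.e. 34.7 minutes.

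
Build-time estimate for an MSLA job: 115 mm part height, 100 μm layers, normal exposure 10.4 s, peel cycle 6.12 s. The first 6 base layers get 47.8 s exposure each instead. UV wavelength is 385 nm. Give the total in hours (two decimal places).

5.34 hours

Layers = ⌈115/0.1⌉ = 1150.
Base layers: 6 × (47.8 + 6.12) → 323.52 s.
Regular layers = 1144 × (10.4 + 6.12), so 18898.88 s.
Sum: 323.52 + 18898.88 = 19222.4 s → 5.34 hours.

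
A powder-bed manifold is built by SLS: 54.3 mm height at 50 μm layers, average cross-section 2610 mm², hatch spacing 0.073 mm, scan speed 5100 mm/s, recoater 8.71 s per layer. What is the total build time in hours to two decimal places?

Number of layers: 54.3 / 0.05 → 1086 (rounded up).
Scan path per layer = 2610 / 0.073 = 35753.4 mm.
Laser time per layer = 35753.4 / 5100 = 7.0105 s.
Layer cycle = 7.0105 + 8.71, so 15.7205 s.
Build time = 1086 × 15.7205 = 17072.463 s = 4.74 hours.

4.74 hours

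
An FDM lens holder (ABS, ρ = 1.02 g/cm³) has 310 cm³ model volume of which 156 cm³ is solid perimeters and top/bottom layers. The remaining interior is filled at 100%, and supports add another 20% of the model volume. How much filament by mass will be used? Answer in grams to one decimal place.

379.4 g

Infill region = 310 − 156, so 154 cm³.
Deposited infill = 1.00 × 154 = 154 cm³.
Support: 0.20 × 310 → 62 cm³.
Total printed volume = 156 + 154 + 62, so 372 cm³.
Mass: 372 × 1.02 → 379.44 g.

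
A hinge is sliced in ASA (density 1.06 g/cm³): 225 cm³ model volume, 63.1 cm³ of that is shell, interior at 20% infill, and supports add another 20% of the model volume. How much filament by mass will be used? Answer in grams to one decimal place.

Interior volume: 225 − 63.1 → 161.9 cm³.
Deposited infill: 0.20 × 161.9 → 32.38 cm³.
Support = 0.20 × 225, so 45 cm³.
Deposited volume = 63.1 + 32.38 + 45, so 140.48 cm³.
Mass = 140.48 × 1.06, so 148.9088 g.

148.9 g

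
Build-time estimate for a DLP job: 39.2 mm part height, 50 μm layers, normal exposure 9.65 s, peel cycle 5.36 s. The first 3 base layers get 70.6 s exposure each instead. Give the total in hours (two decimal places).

Layer count = ceil(39.2 / 0.05) = 784.
Burn-in layers: 3 × (70.6 + 5.36) → 227.88 s.
Remaining layers = 781 × (9.65 + 5.36) = 11722.81 s.
Total = 227.88 + 11722.81 = 11950.69 s = 3.32 hours.

3.32 hours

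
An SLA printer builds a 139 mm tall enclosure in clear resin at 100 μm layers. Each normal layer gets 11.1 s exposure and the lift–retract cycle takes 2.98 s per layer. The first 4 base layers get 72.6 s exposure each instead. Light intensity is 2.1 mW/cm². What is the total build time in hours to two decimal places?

Layers = ⌈139/0.1⌉ = 1390.
Base layers = 4 × (72.6 + 2.98) = 302.32 s.
Regular layers = 1386 × (11.1 + 2.98), so 19514.88 s.
Total = 302.32 + 19514.88 = 19817.2 s = 5.50 hours.

5.50 hours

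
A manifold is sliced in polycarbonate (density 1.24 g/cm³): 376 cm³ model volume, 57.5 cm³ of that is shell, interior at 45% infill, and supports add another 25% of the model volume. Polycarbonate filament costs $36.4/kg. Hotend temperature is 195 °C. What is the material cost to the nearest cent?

$13.31

Volume inside the shell = 376 − 57.5, so 318.5 cm³.
Deposited infill = 0.45 × 318.5, so 143.325 cm³.
Support = 0.25 × 376, so 94 cm³.
Deposited volume = 57.5 + 143.325 + 94, so 294.825 cm³.
Mass = 294.825 × 1.24 = 365.583 g.
Cost = 365.583 g / 1000 × $36.4/kg = $13.31.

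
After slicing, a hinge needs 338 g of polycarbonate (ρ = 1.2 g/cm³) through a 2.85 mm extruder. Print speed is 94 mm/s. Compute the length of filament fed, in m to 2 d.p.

Volume = 338 g / 1.2 g·cm⁻³ = 281.6667 cm³ = 281666.7 mm³.
Filament cross-section = π × (2.85/2)² = 6.3794 mm².
Length = 281666.7 / 6.3794 = 44152.54 mm = 44.15 m.

44.15 m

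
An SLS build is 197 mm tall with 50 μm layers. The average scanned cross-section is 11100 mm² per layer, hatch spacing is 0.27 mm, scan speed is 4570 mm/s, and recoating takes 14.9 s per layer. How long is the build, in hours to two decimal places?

Number of layers: 197 / 0.05 → 3940 (rounded up).
Scan path per layer = 11100 / 0.27 = 41111.1 mm.
Laser time per layer = 41111.1 / 4570, so 8.9959 s.
Layer cycle: 8.9959 + 14.9 → 23.8959 s.
Build time = 3940 × 23.8959 = 94149.846 s = 26.15 hours.

26.15 hours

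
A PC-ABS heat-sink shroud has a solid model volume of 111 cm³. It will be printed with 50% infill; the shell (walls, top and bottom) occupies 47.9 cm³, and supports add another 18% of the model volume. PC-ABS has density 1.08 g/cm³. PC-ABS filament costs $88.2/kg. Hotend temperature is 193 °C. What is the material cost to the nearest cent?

Interior volume = 111 − 47.9, so 63.1 cm³.
Infill deposited = 0.50 × 63.1 = 31.55 cm³.
Support = 0.18 × 111, so 19.98 cm³.
Total printed volume = 47.9 + 31.55 + 19.98 = 99.43 cm³.
Mass = 99.43 × 1.08, so 107.3844 g.
At $88.2/kg: 107.3844/1000 × 88.2 = $9.47.

$9.47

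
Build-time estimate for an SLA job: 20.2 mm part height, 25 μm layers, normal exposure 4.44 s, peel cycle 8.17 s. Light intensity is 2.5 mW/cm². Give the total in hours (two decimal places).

2.83 hours

Number of layers: 20.2 / 0.025 → 808 (rounded up).
Cycle time = 4.44 + 8.17 = 12.61 s.
Total = 808 × 12.61 = 10188.88 s = 2.83 hours.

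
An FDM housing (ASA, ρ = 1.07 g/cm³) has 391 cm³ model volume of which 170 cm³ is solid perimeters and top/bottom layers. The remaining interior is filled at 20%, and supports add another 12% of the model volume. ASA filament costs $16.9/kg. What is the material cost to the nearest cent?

$4.72

Interior volume: 391 − 170 → 221 cm³.
Deposited infill = 0.20 × 221, so 44.2 cm³.
Support = 0.12 × 391, so 46.92 cm³.
Total printed volume: 170 + 44.2 + 46.92 → 261.12 cm³.
Mass = 261.12 × 1.07, so 279.3984 g.
Cost = 279.3984 g / 1000 × $16.9/kg = $4.72.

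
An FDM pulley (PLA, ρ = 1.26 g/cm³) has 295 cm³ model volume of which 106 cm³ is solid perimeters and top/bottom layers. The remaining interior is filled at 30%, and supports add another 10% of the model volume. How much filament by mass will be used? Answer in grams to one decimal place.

Volume inside the shell = 295 − 106 = 189 cm³.
Infill deposited: 0.30 × 189 → 56.7 cm³.
Support: 0.10 × 295 → 29.5 cm³.
Total extruded: 106 + 56.7 + 29.5 → 192.2 cm³.
Mass = 192.2 × 1.26, so 242.172 g.

242.2 g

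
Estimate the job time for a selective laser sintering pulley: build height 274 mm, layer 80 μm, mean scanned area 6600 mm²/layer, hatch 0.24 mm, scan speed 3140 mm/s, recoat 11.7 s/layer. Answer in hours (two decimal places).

19.46 hours

Layer count = ceil(274 / 0.08) = 3425.
Scan path per layer = 6600 / 0.24 = 27500 mm.
Scan time per layer: 27500 / 3140 → 8.758 s.
Per-layer time: 8.758 + 11.7 → 20.458 s.
Total: 3425 × 20.458 s = 70068.65 s → 19.46 hours.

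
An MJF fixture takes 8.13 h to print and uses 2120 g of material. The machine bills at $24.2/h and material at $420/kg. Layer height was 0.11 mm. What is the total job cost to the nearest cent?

Machine cost = 24.2 × 8.13 = $196.746.
Feedstock cost: 420 × 2120/1000 → $890.40.
Job cost: 196.746 + 890.40 = 1087.146 ≈ $1087.15.

$1087.15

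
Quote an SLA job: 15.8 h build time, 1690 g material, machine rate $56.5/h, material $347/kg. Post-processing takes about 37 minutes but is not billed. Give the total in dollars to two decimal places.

$1479.13

Machine-time cost: 56.5 × 15.8 → $892.70.
Material charge: 347 × 1690/1000 → $586.43.
Total = 892.70 + 586.43 = $1479.13.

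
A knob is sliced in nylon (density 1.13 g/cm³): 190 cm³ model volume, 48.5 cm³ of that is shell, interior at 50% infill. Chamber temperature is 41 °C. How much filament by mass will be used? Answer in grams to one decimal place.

134.8 g

Interior volume: 190 − 48.5 → 141.5 cm³.
Deposited infill: 0.50 × 141.5 → 70.75 cm³.
Deposited volume = 48.5 + 70.75 = 119.25 cm³.
Mass: 119.25 × 1.13 → 134.7525 g.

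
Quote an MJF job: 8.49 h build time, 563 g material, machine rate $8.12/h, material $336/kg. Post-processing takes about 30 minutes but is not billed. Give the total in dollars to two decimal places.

Machine-time cost = 8.12 × 8.49 = $68.9388.
Feedstock cost: 336 × 563/1000 → $189.168.
Total = 68.9388 + 189.168 = 258.1068 ≈ $258.11.

$258.11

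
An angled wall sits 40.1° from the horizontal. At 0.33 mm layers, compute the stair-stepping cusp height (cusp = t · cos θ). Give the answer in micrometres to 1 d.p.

252.4 μm

h_c = t·cos θ = 0.33 × 0.7649 = 0.252417 mm (252.4 μm).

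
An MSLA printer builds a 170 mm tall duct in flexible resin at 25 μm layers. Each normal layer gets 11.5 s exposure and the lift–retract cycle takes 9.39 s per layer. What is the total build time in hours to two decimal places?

39.46 hours

Layer count = ceil(170 / 0.025) = 6800.
Each layer takes: 11.5 + 9.39 → 20.89 s.
Total = 6800 × 20.89 = 142052 s = 39.46 hours.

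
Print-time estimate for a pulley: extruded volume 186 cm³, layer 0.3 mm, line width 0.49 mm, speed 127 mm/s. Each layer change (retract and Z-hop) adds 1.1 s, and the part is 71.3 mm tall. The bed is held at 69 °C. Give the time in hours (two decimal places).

Line area: 0.3 × 0.49 → 0.147 mm².
Total extruded path = 186000/0.147 = 1265306.1 mm.
Time extruding = 1265306.1 / 127, so 9963 s.
Layer count = ceil(71.3 / 0.3) = 238.
Z-hop total = 238 × 1.1 = 261.8 s.
Total = 9963 + 261.8 = 10224.8 s = 2.84 hours.

2.84 hours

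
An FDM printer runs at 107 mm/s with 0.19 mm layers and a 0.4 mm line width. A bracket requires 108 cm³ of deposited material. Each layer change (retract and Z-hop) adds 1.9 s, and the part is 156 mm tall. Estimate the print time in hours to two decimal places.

4.12 hours

Line area = 0.19 × 0.4, so 0.076 mm².
Path length: 108000 mm³ / 0.076 mm² → 1421052.6 mm.
Print-move time: 1421052.6 / 107 → 13280.9 s.
Layers = ⌈156/0.19⌉ = 822.
Z-hop total = 822 × 1.9, so 1561.8 s.
Total = 13280.9 + 1561.8 = 14842.7 s = 4.12 hours.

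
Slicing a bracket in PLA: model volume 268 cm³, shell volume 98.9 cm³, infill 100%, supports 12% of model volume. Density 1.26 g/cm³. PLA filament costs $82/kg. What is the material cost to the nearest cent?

$31.01

Volume inside the shell = 268 − 98.9 = 169.1 cm³.
Infill deposited = 1.00 × 169.1, so 169.1 cm³.
Support: 0.12 × 268 → 32.16 cm³.
Total extruded = 98.9 + 169.1 + 32.16, so 300.16 cm³.
Mass = 300.16 × 1.26 = 378.2016 g.
Cost = 378.2016 g / 1000 × $82/kg = $31.01.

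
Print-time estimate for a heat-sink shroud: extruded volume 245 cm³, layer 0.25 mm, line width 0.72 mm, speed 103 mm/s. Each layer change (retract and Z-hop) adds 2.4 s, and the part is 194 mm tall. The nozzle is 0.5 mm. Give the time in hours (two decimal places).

Line area: 0.25 × 0.72 → 0.18 mm².
Total extruded path = 245000/0.18 = 1361111.1 mm.
Extrusion time: 1361111.1 / 103 → 13214.7 s.
Layer count = ceil(194 / 0.25) = 776.
Non-print overhead: 776 × 2.4 → 1862.4 s.
Total = 13214.7 + 1862.4 = 15077.1 s = 4.19 hours.

4.19 hours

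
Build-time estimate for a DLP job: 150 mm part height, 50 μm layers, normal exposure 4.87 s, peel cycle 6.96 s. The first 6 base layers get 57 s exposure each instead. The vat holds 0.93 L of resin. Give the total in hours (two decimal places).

9.95 hours

Layer count = ceil(150 / 0.05) = 3000.
Base layers = 6 × (57 + 6.96), so 383.76 s.
Regular layers: 2994 × (4.87 + 6.96) → 35419.02 s.
Total = 383.76 + 35419.02 = 35802.78 s = 9.95 hours.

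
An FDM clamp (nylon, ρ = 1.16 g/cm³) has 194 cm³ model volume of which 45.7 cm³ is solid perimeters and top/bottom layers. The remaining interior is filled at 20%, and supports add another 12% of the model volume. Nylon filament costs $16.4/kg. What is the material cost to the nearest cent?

Volume inside the shell: 194 − 45.7 → 148.3 cm³.
Infill volume: 0.20 × 148.3 → 29.66 cm³.
Support = 0.12 × 194, so 23.28 cm³.
Deposited volume = 45.7 + 29.66 + 23.28, so 98.64 cm³.
Mass = 98.64 × 1.16 = 114.4224 g.
At $16.4/kg: 114.4224/1000 × 16.4 = $1.88.

$1.88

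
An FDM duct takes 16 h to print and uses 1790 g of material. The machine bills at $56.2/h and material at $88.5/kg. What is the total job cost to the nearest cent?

$1057.62

Time charge = 56.2 × 16, so $899.20.
Feedstock cost: 88.5 × 1790/1000 → $158.415.
Total = 899.20 + 158.415 = 1057.615 ≈ $1057.62.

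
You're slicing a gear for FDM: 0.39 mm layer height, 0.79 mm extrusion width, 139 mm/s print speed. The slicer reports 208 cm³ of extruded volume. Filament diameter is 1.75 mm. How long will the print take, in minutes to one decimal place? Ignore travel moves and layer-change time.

Extrusion cross-section: 0.39 × 0.79 → 0.3081 mm².
Total extruded path = 208000/0.3081 = 675105.5 mm.
Extrusion time = 675105.5 / 139 = 4856.9 s.
Converting: 4856.9 s = 80.9 minutes.

80.9 minutes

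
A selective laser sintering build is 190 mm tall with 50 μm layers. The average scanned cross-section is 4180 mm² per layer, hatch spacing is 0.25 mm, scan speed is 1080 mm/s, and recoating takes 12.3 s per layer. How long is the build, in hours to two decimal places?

Layer count = ceil(190 / 0.05) = 3800.
Per-layer scan distance: 4180 / 0.25 → 16720 mm.
Laser time per layer: 16720 / 1080 → 15.4815 s.
Per-layer time = 15.4815 + 12.3 = 27.7815 s.
Build time = 3800 × 27.7815 = 105569.7 s = 29.32 hours.

29.32 hours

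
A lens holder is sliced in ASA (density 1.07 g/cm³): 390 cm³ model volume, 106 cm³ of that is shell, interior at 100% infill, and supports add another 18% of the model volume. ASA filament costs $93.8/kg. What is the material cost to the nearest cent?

Infill region: 390 − 106 → 284 cm³.
Infill deposited = 1.00 × 284, so 284 cm³.
Support = 0.18 × 390 = 70.2 cm³.
Total extruded: 106 + 284 + 70.2 → 460.2 cm³.
Mass = 460.2 × 1.07, so 492.414 g.
Cost = 492.414 g / 1000 × $93.8/kg = $46.19.

$46.19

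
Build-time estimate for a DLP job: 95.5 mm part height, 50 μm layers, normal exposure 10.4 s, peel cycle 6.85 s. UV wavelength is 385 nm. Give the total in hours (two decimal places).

9.15 hours

Layers = ⌈95.5/0.05⌉ = 1910.
Cycle time = 10.4 + 6.85 = 17.25 s.
Build time: 1910 × 17.25 s = 32947.5 s, i.e. 9.15 hours.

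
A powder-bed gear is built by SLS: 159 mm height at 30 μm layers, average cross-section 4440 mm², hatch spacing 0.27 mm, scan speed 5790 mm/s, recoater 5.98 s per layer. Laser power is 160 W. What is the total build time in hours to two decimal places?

12.99 hours

Layer count = ceil(159 / 0.03) = 5300.
Per-layer scan distance: 4440 / 0.27 → 16444.4 mm.
Laser time per layer = 16444.4 / 5790, so 2.8401 s.
Time per layer = 2.8401 + 5.98, so 8.8201 s.
Total: 5300 × 8.8201 s = 46746.53 s → 12.99 hours.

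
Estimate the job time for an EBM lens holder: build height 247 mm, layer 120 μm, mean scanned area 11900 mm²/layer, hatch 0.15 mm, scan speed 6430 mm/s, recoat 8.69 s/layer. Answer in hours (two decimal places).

12.03 hours

Layer count = ceil(247 / 0.12) = 2059.
Scan path per layer = 11900 / 0.15 = 79333.3 mm.
Per-layer scan time = 79333.3 / 6430, so 12.338 s.
Per-layer time = 12.338 + 8.69, so 21.028 s.
2059 layers × 21.028 s/layer = 43296.652 s, i.e. 12.03 hours.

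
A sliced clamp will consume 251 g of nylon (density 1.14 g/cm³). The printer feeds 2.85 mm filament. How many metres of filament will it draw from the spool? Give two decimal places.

Volume = 251 g / 1.14 g·cm⁻³ = 220.1754 cm³ = 220175.4 mm³.
A = π r² = π × 1.425² = 6.3794 mm².
Length = 220175.4 / 6.3794 = 34513.5 mm = 34.51 m.

34.51 m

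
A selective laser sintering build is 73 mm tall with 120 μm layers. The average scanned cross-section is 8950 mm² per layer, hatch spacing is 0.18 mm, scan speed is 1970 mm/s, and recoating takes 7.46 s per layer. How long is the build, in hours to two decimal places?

Layer count = ceil(73 / 0.12) = 609.
Per-layer scan distance = 8950 / 0.18 = 49722.2 mm.
Laser time per layer = 49722.2 / 1970 = 25.2397 s.
Layer cycle = 25.2397 + 7.46, so 32.6997 s.
Build time = 609 × 32.6997 = 19914.1173 s = 5.53 hours.

5.53 hours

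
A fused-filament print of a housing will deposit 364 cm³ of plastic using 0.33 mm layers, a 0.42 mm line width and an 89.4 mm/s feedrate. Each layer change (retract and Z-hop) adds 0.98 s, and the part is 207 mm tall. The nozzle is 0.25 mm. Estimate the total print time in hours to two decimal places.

8.33 hours

Bead cross-section: 0.33 × 0.42 → 0.1386 mm².
Total extruded path = 364000/0.1386 = 2626262.6 mm.
Extrusion time = 2626262.6 / 89.4, so 29376.5 s.
Number of layers: 207 / 0.33 → 628 (rounded up).
Non-print overhead: 628 × 0.98 → 615.44 s.
Total = 29376.5 + 615.44 = 29991.94 s = 8.33 hours.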